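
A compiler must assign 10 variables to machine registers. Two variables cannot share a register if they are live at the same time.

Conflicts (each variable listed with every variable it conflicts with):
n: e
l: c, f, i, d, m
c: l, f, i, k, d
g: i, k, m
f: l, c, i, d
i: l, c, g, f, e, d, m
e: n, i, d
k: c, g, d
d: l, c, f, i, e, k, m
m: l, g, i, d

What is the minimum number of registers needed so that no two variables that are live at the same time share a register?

l, c, f, i, d pairwise conflict, so at least 5 registers are needed.
5 registers suffice: n=1, l=4, c=3, g=2, f=5, i=1, e=3, k=1, d=2, m=3. No two conflicting variables share a register.

5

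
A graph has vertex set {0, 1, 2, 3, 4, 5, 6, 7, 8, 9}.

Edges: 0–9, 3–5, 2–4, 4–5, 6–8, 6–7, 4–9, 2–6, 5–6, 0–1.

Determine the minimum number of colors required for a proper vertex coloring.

2

6 and 8 are adjacent, so at least 2 colors are needed.
2 colors suffice: color red → {0, 3, 4, 6}; color blue → {1, 2, 5, 7, 8, 9}. Every edge joins two different colors.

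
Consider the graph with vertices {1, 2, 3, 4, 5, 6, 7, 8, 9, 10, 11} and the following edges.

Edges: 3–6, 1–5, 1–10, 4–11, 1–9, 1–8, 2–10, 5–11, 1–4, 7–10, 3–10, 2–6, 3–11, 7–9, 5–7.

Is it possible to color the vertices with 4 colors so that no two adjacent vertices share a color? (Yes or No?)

Yes

The chromatic number is 3. The cycle 11-4-1-10-3-11 has odd length 5, so it cannot be 2-colored; at least 3 colors are needed.
3 colors suffice: color red → {1, 2, 3, 7}; color blue → {6, 8, 9, 10, 11}; color green → {4, 5}.
Since 4 ≥ 3, a proper 4-coloring certainly exists.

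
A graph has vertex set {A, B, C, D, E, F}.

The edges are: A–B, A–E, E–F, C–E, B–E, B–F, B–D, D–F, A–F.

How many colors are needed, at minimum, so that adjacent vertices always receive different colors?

A, B, E, F are pairwise adjacent (a clique of size 4), so at least 4 colors are needed.
A valid assignment using 4 colors: A=4, B=1, C=1, D=2, E=2, F=3. No two adjacent vertices share a color.

4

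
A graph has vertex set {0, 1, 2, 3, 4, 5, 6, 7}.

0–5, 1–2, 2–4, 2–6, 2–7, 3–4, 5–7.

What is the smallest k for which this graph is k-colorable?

5 and 7 are adjacent, so at least 2 colors are needed.
2 colors suffice: 0=b, 1=b, 2=a, 3=a, 4=b, 5=a, 6=b, 7=b. No two adjacent vertices share a color.

2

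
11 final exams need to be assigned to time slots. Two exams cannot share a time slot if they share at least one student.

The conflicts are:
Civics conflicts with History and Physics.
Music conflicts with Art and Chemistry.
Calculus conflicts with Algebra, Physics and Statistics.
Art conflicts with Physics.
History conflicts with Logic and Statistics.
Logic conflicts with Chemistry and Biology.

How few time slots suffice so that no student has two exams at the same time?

The cycle Physics-Civics-History-Statistics-Calculus-Physics has odd length 5, so it cannot be 2-colored; at least 3 time slots are needed.
3 time slots suffice: time slot 1 → {Calculus, Art, History, Chemistry, Biology}; time slot 2 → {Music, Algebra, Logic, Physics, Statistics}; time slot 3 → {Civics}. Each listed conflict is separated.

3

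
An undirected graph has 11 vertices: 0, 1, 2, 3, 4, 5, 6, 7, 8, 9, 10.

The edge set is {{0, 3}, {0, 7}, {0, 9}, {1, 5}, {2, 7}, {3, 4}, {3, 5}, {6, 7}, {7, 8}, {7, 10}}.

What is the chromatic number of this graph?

0 and 3 are adjacent, so at least 2 colors are needed.
One proper 2-coloring: 0=b, 1=a, 2=b, 3=a, 4=b, 5=b, 6=b, 7=a, 8=b, 9=a, 10=b. Each edge has distinct colors on its endpoints.

2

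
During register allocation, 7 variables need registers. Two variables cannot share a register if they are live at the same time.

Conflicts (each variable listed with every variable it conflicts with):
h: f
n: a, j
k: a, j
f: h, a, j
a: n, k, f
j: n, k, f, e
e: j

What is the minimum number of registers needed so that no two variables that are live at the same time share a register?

2

k and j conflict, so at least 2 registers are needed.
2 registers suffice: register 1 → {h, a, j}; register 2 → {n, k, f, e}. No two conflicting variables share a register.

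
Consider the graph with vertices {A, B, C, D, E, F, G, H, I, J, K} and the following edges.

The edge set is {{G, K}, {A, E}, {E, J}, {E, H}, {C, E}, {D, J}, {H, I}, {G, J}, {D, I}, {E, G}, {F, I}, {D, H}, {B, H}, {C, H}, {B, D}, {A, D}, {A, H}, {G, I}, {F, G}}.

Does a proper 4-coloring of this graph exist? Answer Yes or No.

Yes

The chromatic number is 3. E, G, J are mutually adjacent, so at least 3 colors are needed.
One proper 3-coloring: A=green, B=green, C=green, D=blue, E=blue, F=blue, G=red, H=red, I=green, J=green, K=blue.
Since 4 ≥ 3, a proper 4-coloring certainly exists.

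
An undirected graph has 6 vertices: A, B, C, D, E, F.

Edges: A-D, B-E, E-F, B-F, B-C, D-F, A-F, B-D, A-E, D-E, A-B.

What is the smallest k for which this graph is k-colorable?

5

A, B, D, E, F form a clique, so at least 5 colors are needed.
5 colors suffice: A=green, B=red, C=blue, D=yellow, E=blue, F=purple. Each edge has distinct colors on its endpoints.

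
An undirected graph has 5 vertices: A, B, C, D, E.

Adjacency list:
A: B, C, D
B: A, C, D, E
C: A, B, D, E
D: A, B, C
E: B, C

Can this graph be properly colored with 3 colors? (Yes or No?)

No

A, B, C, D form a clique, so at least 4 colors are needed.
So 3 colors are not enough.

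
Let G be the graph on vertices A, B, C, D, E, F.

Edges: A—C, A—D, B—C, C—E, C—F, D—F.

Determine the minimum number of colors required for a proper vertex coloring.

2

C and E are adjacent, so at least 2 colors are needed.
2 colors suffice: color 1 → {C, D}; color 2 → {A, B, E, F}. Every edge joins two different colors.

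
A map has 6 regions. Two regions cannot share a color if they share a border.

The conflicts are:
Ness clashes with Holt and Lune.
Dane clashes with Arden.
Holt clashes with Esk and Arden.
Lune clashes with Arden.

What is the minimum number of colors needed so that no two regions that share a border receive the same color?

2

Lune and Arden conflict, so at least 2 colors are needed.
One proper 2-coloring: Ness=1, Dane=2, Holt=2, Lune=2, Esk=1, Arden=1. Each listed conflict is separated.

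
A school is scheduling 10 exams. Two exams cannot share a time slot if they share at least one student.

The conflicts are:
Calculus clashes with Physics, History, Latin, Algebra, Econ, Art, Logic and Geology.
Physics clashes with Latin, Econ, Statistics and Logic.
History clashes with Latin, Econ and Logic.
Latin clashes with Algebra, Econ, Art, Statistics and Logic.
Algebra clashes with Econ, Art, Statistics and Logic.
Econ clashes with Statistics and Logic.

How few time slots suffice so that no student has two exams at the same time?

Calculus, History, Latin, Econ, Logic pairwise conflict, so at least 5 time slots are needed.
A valid assignment using 5 time slots: Calculus=1, Physics=4, History=4, Latin=2, Algebra=4, Econ=3, Art=3, Statistics=1, Logic=5, Geology=2. No two conflicting exams share a time slot.

5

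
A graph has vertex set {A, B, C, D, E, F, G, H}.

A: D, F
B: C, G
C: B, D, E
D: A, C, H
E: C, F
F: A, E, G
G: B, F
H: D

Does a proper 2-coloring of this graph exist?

The cycle C-B-G-F-E-C has odd length 5, so it cannot be 2-colored; at least 3 colors are needed.
So 2 colors are not enough.

No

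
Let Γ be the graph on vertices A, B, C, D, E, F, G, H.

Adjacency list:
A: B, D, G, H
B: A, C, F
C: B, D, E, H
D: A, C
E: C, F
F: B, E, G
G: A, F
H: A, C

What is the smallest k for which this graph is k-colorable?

A and G are adjacent, so at least 2 colors are needed.
2 colors suffice: A=1, B=2, C=1, D=2, E=2, F=1, G=2, H=2. Every edge joins two different colors.

2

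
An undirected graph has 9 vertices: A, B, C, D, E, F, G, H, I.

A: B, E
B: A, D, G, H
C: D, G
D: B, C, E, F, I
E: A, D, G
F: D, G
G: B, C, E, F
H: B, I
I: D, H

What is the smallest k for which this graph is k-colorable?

2

F and G are adjacent, so at least 2 colors are needed.
A valid assignment using 2 colors: A=red, B=blue, C=blue, D=red, E=blue, F=blue, G=red, H=red, I=blue. Each edge has distinct colors on its endpoints.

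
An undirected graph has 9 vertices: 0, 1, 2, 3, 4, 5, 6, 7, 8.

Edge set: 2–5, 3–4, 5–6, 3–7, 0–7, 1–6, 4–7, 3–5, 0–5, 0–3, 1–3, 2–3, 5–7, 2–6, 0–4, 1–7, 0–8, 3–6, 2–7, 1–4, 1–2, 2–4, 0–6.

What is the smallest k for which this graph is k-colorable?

5

1, 2, 3, 4, 7 are mutually adjacent (a clique of size 5), so at least 5 colors are needed.
5 colors suffice: color a → {3, 8}; color b → {0, 2}; color c → {6, 7}; color d → {4, 5}; color e → {1}. Every edge joins two different colors.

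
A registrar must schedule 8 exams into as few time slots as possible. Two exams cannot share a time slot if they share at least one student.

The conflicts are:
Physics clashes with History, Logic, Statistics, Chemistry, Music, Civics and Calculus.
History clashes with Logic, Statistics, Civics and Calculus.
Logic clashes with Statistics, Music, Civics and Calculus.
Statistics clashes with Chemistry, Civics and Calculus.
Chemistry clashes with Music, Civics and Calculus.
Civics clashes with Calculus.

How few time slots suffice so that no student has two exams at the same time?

Physics, History, Logic, Statistics, Civics, Calculus pairwise conflict, so at least 6 time slots are needed.
6 time slots suffice: time slot 1 → {Physics}; time slot 2 → {Statistics, Music}; time slot 3 → {Calculus}; time slot 4 → {Civics}; time slot 5 → {Logic, Chemistry}; time slot 6 → {History}. Every pair that conflicts lands in different time slots.

6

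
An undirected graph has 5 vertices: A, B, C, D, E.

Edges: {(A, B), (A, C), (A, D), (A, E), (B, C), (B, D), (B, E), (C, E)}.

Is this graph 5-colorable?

The chromatic number is 4. A, B, C, E are pairwise adjacent (a clique of size 4), so at least 4 colors are needed.
4 colors suffice: A=1, B=2, C=4, D=3, E=3.
Since 5 ≥ 4, a proper 5-coloring certainly exists.

Yes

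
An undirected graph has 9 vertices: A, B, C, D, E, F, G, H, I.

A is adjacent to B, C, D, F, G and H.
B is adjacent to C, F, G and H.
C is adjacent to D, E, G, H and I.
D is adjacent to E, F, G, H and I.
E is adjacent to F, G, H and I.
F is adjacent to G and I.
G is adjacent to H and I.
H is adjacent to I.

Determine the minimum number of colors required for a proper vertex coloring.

6

C, D, E, G, H, I are pairwise adjacent (a clique of size 6), so at least 6 colors are needed.
6 colors suffice: A=5, B=3, C=4, D=3, E=5, F=2, G=1, H=2, I=6. Every edge joins two different colors.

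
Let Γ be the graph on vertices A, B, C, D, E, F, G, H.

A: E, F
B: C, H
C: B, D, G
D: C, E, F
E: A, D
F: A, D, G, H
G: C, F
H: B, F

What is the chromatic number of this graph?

3

The cycle B-H-F-D-C-B has odd length 5, so it cannot be 2-colored; at least 3 colors are needed.
3 colors suffice: color 1 → {C, E, F}; color 2 → {A, D, G, H}; color 3 → {B}. Each edge has distinct colors on its endpoints.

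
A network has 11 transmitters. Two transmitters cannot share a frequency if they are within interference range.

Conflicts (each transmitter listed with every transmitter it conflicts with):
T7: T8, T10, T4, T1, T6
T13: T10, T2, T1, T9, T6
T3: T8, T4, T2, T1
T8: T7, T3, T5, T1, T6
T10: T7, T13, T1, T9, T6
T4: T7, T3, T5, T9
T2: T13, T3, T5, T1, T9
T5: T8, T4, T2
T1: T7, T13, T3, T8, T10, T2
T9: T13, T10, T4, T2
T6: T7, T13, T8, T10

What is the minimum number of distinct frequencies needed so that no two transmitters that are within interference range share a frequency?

T3, T2, T1 all conflict with each other, so at least 3 frequencies are needed.
3 frequencies suffice: frequency 1 → {T5, T1, T9, T6}; frequency 2 → {T7, T13, T3}; frequency 3 → {T8, T10, T4, T2}. Each listed conflict is separated.

3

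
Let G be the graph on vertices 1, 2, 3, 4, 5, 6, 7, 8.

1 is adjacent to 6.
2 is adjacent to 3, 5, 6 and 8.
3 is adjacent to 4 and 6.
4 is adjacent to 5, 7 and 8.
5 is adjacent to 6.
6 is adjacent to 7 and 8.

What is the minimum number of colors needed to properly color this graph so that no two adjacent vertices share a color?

3

2, 5, 6 form a triangle, so at least 3 colors are needed.
One proper 3-coloring: 1=b, 2=b, 3=c, 4=a, 5=c, 6=a, 7=b, 8=c. Every edge joins two different colors.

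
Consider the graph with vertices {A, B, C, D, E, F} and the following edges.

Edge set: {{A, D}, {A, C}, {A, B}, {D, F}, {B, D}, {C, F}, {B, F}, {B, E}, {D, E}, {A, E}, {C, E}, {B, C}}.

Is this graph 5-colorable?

The chromatic number is 4. A, B, C, E are mutually adjacent (a clique of size 4), so at least 4 colors are needed.
4 colors suffice: color 1 → {B}; color 2 → {C, D}; color 3 → {E, F}; color 4 → {A}.
Since 5 ≥ 4, a proper 5-coloring certainly exists.

Yes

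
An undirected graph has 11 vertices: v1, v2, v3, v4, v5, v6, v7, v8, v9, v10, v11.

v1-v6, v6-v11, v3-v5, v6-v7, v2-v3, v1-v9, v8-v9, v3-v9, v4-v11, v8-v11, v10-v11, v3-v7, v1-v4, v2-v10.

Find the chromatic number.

3

The cycle v1-v6-v7-v3-v9-v1 has odd length 5, so it cannot be 2-colored; at least 3 colors are needed.
3 colors suffice: color R → {v1, v3, v11}; color B → {v2, v4, v5, v6, v9}; color G → {v7, v8, v10}. Each edge has distinct colors on its endpoints.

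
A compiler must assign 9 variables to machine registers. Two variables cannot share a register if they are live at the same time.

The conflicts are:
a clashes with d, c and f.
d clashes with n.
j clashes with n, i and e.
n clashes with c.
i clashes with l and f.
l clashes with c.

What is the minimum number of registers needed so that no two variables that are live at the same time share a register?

The cycle n-j-i-l-c-n has odd length 5, so it cannot be 2-colored; at least 3 registers are needed.
3 registers suffice: register 1 → {d, i, c, e}; register 2 → {a, n, l}; register 3 → {j, f}. Each listed conflict is separated.

3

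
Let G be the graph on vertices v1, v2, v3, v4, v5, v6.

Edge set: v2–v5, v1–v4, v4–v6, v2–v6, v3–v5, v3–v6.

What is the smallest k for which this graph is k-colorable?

v4 and v6 are adjacent, so at least 2 colors are needed.
2 colors suffice: color 1 → {v1, v5, v6}; color 2 → {v2, v3, v4}. Each edge has distinct colors on its endpoints.

2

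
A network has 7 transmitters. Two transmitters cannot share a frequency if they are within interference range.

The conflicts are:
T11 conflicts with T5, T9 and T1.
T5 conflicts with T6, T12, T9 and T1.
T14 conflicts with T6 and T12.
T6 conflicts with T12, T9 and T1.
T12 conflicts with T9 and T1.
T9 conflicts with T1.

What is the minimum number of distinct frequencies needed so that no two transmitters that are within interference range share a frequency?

5

T5, T6, T12, T9, T1 all conflict with each other, so at least 5 frequencies are needed.
5 frequencies suffice: frequency 1 → {T11, T6}; frequency 2 → {T14, T1}; frequency 3 → {T12}; frequency 4 → {T5}; frequency 5 → {T9}. Every pair that conflicts lands in different frequencies.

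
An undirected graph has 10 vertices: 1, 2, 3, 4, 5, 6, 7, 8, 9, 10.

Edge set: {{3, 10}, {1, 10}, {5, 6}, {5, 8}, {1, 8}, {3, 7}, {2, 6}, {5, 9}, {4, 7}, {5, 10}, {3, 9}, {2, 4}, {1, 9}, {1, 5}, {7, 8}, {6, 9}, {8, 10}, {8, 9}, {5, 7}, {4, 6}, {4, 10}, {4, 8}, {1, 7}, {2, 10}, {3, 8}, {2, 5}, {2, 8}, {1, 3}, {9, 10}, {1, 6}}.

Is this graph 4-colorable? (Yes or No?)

No

1, 3, 8, 9, 10 are mutually adjacent (a clique of size 5), so at least 5 colors are needed.
So 4 colors are not enough.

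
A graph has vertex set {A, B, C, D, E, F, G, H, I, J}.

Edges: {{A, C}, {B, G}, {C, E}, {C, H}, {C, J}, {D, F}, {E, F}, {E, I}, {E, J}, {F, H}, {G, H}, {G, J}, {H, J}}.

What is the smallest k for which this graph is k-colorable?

C, E, J are pairwise adjacent, so at least 3 colors are needed.
3 colors suffice: A=2, B=2, C=1, D=2, E=2, F=1, G=1, H=2, I=1, J=3. Every edge joins two different colors.

3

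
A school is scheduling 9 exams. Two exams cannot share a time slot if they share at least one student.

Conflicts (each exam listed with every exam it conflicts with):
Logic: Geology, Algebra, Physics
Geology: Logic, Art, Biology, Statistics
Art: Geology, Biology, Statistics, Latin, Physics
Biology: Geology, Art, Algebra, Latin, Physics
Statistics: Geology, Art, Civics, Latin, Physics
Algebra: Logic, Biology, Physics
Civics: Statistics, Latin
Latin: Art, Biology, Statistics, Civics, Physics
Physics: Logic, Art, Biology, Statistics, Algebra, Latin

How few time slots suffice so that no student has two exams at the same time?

Art, Biology, Latin, Physics pairwise conflict, so at least 4 time slots are needed.
4 time slots suffice: time slot 1 → {Geology, Civics, Physics}; time slot 2 → {Logic, Biology, Statistics}; time slot 3 → {Algebra, Latin}; time slot 4 → {Art}. Every pair that conflicts lands in different time slots.

4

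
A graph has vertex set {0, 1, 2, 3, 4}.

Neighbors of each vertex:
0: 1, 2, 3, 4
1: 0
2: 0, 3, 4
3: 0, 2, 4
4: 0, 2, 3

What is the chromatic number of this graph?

4

0, 2, 3, 4 are pairwise adjacent (a clique of size 4), so at least 4 colors are needed.
A valid assignment using 4 colors: 0=red, 1=blue, 2=blue, 3=yellow, 4=green. Each edge has distinct colors on its endpoints.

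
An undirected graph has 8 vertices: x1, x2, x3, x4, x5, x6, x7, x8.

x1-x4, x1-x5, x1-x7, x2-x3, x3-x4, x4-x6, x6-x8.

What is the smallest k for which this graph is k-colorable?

x2 and x3 are adjacent, so at least 2 colors are needed.
2 colors suffice: color 1 → {x1, x3, x6}; color 2 → {x2, x4, x5, x7, x8}. Each edge has distinct colors on its endpoints.

2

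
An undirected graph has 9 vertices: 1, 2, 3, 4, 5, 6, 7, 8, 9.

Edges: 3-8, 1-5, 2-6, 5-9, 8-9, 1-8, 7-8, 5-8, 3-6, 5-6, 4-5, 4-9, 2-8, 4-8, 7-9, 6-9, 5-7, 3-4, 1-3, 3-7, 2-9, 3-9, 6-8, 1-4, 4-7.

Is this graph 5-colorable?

The chromatic number is 5. 4, 5, 7, 8, 9 are mutually adjacent (a clique of size 5), so at least 5 colors are needed.
5 colors suffice: 1=b, 2=d, 3=d, 4=c, 5=d, 6=c, 7=e, 8=a, 9=b.
That is already a proper 5-coloring.

Yes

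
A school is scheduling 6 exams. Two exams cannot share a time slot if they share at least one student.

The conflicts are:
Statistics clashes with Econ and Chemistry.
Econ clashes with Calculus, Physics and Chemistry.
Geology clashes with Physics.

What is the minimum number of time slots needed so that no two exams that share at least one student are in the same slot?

Statistics, Econ, Chemistry pairwise conflict, so at least 3 time slots are needed.
3 time slots suffice: time slot 1 → {Econ, Geology}; time slot 2 → {Calculus, Physics, Chemistry}; time slot 3 → {Statistics}. Every pair that conflicts lands in different time slots.

3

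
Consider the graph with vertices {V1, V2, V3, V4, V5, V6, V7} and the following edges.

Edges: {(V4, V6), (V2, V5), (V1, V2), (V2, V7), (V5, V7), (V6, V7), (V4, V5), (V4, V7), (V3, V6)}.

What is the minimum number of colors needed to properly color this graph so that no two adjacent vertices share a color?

V2, V5, V7 are pairwise adjacent, so at least 3 colors are needed.
A valid assignment using 3 colors: V1=1, V2=2, V3=1, V4=2, V5=3, V6=3, V7=1. Each edge has distinct colors on its endpoints.

3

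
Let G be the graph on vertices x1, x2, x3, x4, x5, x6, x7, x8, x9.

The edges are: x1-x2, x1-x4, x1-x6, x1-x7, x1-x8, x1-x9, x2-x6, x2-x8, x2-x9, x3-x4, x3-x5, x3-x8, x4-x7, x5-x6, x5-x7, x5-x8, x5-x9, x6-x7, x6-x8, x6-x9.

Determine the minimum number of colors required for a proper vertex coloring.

x1, x2, x6, x9 are pairwise adjacent (a clique of size 4), so at least 4 colors are needed.
4 colors suffice: color red → {x4, x6}; color blue → {x1, x5}; color green → {x7, x8, x9}; color yellow → {x2, x3}. Each edge has distinct colors on its endpoints.

4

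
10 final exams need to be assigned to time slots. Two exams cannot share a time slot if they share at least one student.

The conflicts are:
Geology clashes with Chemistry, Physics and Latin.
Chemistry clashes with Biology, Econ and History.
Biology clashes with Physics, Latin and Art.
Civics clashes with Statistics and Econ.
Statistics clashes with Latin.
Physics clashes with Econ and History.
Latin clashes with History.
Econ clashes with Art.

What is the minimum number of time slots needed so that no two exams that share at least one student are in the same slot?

Latin and History conflict, so at least 2 time slots are needed.
A valid assignment using 2 time slots: Geology=1, Chemistry=2, Biology=1, Civics=2, Statistics=1, Physics=2, Latin=2, Econ=1, Art=2, History=1. Every pair that conflicts lands in different time slots.

2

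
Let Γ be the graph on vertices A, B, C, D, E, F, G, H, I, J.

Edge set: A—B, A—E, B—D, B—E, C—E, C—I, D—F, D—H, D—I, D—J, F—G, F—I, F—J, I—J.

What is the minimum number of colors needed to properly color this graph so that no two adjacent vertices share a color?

D, F, I, J are mutually adjacent (a clique of size 4), so at least 4 colors are needed.
4 colors suffice: color 1 → {D, E, G}; color 2 → {B, C, F, H}; color 3 → {A, I}; color 4 → {J}. Each edge has distinct colors on its endpoints.

4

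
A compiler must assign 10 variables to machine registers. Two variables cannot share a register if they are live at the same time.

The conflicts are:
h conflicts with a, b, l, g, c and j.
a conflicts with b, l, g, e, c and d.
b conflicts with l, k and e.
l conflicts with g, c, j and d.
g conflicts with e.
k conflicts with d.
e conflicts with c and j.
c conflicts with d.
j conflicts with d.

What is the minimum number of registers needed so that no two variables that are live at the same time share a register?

4

h, a, l, c all conflict with each other, so at least 4 registers are needed.
4 registers suffice: register 1 → {l, k, e}; register 2 → {a, j}; register 3 → {h, d}; register 4 → {b, g, c}. Every pair that conflicts lands in different registers.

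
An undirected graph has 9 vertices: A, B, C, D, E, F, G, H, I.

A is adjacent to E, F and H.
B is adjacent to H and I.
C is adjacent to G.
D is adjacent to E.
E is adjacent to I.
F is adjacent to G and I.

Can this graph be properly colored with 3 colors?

The chromatic number is 3. The cycle H-A-E-I-B-H has odd length 5, so it cannot be 2-colored; at least 3 colors are needed.
One proper 3-coloring: A=2, B=3, C=1, D=2, E=1, F=1, G=2, H=1, I=2.
That is already a proper 3-coloring.

Yes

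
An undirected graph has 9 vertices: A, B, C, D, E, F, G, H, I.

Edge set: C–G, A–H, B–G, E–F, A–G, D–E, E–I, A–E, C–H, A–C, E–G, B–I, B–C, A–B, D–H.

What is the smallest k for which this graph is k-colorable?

4

A, B, C, G form a clique, so at least 4 colors are needed.
4 colors suffice: A=2, B=4, C=1, D=2, E=1, F=2, G=3, H=3, I=2. Each edge has distinct colors on its endpoints.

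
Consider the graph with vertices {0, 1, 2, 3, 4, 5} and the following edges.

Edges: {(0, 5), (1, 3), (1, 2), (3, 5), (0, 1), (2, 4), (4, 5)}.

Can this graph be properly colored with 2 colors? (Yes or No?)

No

The cycle 4-5-3-1-2-4 has odd length 5, so it cannot be 2-colored; at least 3 colors are needed.
So 2 colors are not enough.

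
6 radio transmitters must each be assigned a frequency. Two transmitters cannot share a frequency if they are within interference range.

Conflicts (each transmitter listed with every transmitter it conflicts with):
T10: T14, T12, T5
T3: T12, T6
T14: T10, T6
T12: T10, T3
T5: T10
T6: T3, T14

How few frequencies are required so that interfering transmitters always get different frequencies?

The cycle T3-T12-T10-T14-T6-T3 has odd length 5, so it cannot be 2-colored; at least 3 frequencies are needed.
3 frequencies suffice: frequency 1 → {T10, T6}; frequency 2 → {T14, T12, T5}; frequency 3 → {T3}. Each listed conflict is separated.

3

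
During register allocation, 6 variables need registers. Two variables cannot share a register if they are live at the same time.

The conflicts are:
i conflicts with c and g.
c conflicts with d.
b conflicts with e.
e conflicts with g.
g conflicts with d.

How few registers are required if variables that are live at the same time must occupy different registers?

2

e and g conflict, so at least 2 registers are needed.
2 registers suffice: register 1 → {c, b, g}; register 2 → {i, e, d}. No two conflicting variables share a register.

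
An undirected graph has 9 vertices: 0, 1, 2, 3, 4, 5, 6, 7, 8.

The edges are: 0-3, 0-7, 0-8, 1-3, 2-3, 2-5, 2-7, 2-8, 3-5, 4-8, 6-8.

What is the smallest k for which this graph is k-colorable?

2, 3, 5 form a triangle, so at least 3 colors are needed.
3 colors suffice: color red → {3, 7, 8}; color blue → {0, 1, 2, 4, 6}; color green → {5}. Each edge has distinct colors on its endpoints.

3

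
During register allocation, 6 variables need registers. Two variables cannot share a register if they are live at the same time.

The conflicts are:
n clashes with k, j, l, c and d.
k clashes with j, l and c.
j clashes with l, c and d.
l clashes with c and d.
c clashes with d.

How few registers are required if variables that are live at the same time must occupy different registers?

n, k, j, l, c are mutually in conflict, so at least 5 registers are needed.
5 registers suffice: n=2, k=5, j=1, l=4, c=3, d=5. Every pair that conflicts lands in different registers.

5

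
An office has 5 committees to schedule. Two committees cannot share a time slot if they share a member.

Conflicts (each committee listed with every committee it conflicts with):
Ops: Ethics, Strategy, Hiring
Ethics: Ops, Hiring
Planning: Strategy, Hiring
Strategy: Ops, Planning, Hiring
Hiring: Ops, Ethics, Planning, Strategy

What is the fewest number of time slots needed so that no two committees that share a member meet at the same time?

3

Ops, Ethics, Hiring all conflict with each other, so at least 3 time slots are needed.
Using 3 time slots: Ops=2, Ethics=3, Planning=2, Strategy=3, Hiring=1. Each listed conflict is separated.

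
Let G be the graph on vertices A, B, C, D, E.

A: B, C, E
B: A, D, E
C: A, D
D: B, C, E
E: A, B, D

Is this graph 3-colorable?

Yes

The chromatic number is 3. A, B, E are pairwise adjacent, so at least 3 colors are needed.
3 colors suffice: color 1 → {A, D}; color 2 → {B, C}; color 3 → {E}.
That is already a proper 3-coloring.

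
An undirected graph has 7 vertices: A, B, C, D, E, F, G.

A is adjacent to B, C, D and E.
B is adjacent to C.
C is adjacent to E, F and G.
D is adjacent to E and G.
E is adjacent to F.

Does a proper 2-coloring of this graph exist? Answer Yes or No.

No

C, E, F form a triangle, so at least 3 colors are needed.
So 2 colors are not enough.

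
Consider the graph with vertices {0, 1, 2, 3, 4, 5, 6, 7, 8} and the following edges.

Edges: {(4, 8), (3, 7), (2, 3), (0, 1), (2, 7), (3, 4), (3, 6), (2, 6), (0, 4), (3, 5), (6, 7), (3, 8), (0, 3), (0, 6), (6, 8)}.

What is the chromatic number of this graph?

4

2, 3, 6, 7 form a clique, so at least 4 colors are needed.
One proper 4-coloring: 0=c, 1=a, 2=c, 3=a, 4=b, 5=b, 6=b, 7=d, 8=c. No two adjacent vertices share a color.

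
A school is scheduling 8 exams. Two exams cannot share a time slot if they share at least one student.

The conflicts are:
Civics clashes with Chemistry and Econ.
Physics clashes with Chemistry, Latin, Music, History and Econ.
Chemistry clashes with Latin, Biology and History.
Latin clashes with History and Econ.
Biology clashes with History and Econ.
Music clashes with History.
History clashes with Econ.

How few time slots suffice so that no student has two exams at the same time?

Physics, Latin, History, Econ pairwise conflict, so at least 4 time slots are needed.
4 time slots suffice: time slot 1 → {Civics, History}; time slot 2 → {Chemistry, Music, Econ}; time slot 3 → {Physics, Biology}; time slot 4 → {Latin}. No two conflicting exams share a time slot.

4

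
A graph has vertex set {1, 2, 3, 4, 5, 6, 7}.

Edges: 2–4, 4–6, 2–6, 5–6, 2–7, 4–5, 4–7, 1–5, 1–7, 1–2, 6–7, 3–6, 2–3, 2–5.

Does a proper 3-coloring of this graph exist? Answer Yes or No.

No

2, 4, 6, 7 form a clique, so at least 4 colors are needed.
So 3 colors are not enough.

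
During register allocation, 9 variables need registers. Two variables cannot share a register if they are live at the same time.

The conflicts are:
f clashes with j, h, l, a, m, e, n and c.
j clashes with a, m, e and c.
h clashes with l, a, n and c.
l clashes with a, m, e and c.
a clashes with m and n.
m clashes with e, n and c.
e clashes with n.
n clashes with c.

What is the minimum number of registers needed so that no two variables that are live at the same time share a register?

4

f, h, l, c pairwise conflict, so at least 4 registers are needed.
4 registers suffice: register 1 → {f}; register 2 → {h, m}; register 3 → {a, e, c}; register 4 → {j, l, n}. Each listed conflict is separated.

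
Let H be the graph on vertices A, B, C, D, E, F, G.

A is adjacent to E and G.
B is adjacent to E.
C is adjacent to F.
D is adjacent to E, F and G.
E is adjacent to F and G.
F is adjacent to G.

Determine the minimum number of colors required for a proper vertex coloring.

D, E, F, G are pairwise adjacent (a clique of size 4), so at least 4 colors are needed.
One proper 4-coloring: A=blue, B=blue, C=red, D=yellow, E=red, F=blue, G=green. No two adjacent vertices share a color.

4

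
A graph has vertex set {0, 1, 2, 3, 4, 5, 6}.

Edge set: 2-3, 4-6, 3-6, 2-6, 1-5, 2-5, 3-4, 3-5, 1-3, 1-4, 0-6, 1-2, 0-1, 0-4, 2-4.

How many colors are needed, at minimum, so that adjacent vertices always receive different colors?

4

1, 2, 3, 4 form a clique, so at least 4 colors are needed.
4 colors suffice: color red → {4, 5}; color blue → {1, 6}; color green → {0, 2}; color yellow → {3}. Each edge has distinct colors on its endpoints.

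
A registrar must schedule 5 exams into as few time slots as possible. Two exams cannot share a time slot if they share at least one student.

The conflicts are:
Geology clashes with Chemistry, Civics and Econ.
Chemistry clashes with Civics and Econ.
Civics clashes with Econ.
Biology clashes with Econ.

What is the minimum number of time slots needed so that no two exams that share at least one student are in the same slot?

4

Geology, Chemistry, Civics, Econ are mutually in conflict, so at least 4 time slots are needed.
4 time slots suffice: time slot 1 → {Econ}; time slot 2 → {Chemistry, Biology}; time slot 3 → {Geology}; time slot 4 → {Civics}. Each listed conflict is separated.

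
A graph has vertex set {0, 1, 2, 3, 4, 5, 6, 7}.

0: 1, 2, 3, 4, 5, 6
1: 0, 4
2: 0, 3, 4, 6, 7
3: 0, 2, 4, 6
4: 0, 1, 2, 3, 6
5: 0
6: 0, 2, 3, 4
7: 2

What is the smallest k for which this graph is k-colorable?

0, 2, 3, 4, 6 form a clique, so at least 5 colors are needed.
One proper 5-coloring: 0=red, 1=blue, 2=blue, 3=purple, 4=green, 5=blue, 6=yellow, 7=red. No two adjacent vertices share a color.

5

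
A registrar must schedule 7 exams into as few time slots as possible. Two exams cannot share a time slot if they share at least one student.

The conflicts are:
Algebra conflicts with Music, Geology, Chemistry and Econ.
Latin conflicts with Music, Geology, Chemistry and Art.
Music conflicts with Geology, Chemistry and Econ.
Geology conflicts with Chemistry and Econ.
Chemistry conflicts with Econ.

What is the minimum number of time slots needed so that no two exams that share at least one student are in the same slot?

Algebra, Music, Geology, Chemistry, Econ pairwise conflict, so at least 5 time slots are needed.
A valid assignment using 5 time slots: Algebra=5, Latin=4, Music=3, Geology=2, Chemistry=1, Art=1, Econ=4. Every pair that conflicts lands in different time slots.

5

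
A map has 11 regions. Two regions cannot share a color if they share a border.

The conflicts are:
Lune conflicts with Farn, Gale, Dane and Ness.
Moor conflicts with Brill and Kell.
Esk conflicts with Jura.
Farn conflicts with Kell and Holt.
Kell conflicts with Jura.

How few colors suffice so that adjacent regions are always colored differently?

Esk and Jura conflict, so at least 2 colors are needed.
2 colors suffice: color 1 → {Lune, Brill, Esk, Kell, Holt}; color 2 → {Moor, Farn, Gale, Jura, Dane, Ness}. Each listed conflict is separated.

2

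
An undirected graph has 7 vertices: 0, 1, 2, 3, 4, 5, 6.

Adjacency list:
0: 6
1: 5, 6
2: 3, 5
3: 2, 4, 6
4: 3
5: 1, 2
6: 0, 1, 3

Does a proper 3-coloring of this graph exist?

The chromatic number is 3. The cycle 1-6-3-2-5-1 has odd length 5, so it cannot be 2-colored; at least 3 colors are needed.
A valid assignment using 3 colors: 0=b, 1=b, 2=c, 3=b, 4=a, 5=a, 6=a.
That is already a proper 3-coloring.

Yes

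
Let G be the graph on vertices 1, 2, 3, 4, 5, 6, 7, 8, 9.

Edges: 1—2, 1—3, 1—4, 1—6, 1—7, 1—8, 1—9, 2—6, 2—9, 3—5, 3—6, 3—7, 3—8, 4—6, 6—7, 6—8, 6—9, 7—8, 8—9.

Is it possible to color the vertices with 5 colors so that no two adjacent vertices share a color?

Yes

The chromatic number is 5. 1, 3, 6, 7, 8 are mutually adjacent (a clique of size 5), so at least 5 colors are needed.
5 colors suffice: color red → {5, 6}; color blue → {1}; color green → {2, 4, 8}; color yellow → {3, 9}; color purple → {7}.
That is already a proper 5-coloring.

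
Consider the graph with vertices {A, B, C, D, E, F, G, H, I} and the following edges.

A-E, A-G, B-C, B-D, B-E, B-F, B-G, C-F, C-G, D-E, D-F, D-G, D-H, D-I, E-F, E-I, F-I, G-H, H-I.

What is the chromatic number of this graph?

B, D, E, F are pairwise adjacent (a clique of size 4), so at least 4 colors are needed.
4 colors suffice: color 1 → {A, C, D}; color 2 → {E, G}; color 3 → {F, H}; color 4 → {B, I}. Each edge has distinct colors on its endpoints.

4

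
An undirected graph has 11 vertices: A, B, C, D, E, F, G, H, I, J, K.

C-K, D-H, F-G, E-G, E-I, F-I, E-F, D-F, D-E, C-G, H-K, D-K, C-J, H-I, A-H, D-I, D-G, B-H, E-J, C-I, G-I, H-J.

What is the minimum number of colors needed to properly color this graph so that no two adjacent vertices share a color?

D, E, F, G, I form a clique, so at least 5 colors are needed.
5 colors suffice: color 1 → {A, B, C, D}; color 2 → {I, J, K}; color 3 → {G, H}; color 4 → {E}; color 5 → {F}. Each edge has distinct colors on its endpoints.

5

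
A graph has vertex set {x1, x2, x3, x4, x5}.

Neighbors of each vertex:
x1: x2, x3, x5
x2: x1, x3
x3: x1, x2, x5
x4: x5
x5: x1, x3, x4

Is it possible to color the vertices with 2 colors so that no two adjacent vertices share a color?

No

x1, x3, x5 are mutually adjacent, so at least 3 colors are needed.
So 2 colors are not enough.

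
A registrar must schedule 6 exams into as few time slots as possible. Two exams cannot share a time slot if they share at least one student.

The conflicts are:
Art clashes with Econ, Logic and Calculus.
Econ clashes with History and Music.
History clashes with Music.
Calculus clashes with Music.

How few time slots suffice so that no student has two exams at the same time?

3

Econ, History, Music pairwise conflict, so at least 3 time slots are needed.
3 time slots suffice: time slot 1 → {Art, Music}; time slot 2 → {Econ, Logic, Calculus}; time slot 3 → {History}. No two conflicting exams share a time slot.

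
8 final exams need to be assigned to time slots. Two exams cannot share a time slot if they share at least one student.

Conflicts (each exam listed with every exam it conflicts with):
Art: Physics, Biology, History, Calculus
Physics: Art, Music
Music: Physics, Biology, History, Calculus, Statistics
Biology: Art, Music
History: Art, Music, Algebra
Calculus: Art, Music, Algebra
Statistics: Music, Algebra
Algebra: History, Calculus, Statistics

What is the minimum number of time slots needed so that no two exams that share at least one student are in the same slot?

2

Music and Calculus conflict, so at least 2 time slots are needed.
2 time slots suffice: time slot 1 → {Art, Music, Algebra}; time slot 2 → {Physics, Biology, History, Calculus, Statistics}. Each listed conflict is separated.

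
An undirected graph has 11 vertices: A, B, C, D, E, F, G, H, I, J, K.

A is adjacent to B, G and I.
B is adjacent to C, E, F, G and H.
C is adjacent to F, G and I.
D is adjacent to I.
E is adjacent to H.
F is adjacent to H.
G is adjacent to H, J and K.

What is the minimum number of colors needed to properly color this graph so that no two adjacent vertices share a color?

3

B, C, F are pairwise adjacent, so at least 3 colors are needed.
3 colors suffice: color red → {E, F, G, I}; color blue → {B, D, J, K}; color green → {A, C, H}. Every edge joins two different colors.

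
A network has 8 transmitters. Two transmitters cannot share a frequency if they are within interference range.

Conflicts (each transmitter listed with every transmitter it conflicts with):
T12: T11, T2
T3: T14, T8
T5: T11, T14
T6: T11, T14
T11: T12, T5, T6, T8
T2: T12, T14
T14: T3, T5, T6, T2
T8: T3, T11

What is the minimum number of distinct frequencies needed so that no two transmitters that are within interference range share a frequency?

The cycle T11-T8-T3-T14-T5-T11 has odd length 5, so it cannot be 2-colored; at least 3 frequencies are needed.
3 frequencies suffice: frequency 1 → {T11, T14}; frequency 2 → {T12, T3, T5, T6}; frequency 3 → {T2, T8}. Every pair that conflicts lands in different frequencies.

3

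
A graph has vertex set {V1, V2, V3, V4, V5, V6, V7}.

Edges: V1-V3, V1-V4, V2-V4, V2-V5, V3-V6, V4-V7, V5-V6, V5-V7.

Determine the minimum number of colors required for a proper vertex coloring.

V2 and V4 are adjacent, so at least 2 colors are needed.
2 colors suffice: color 1 → {V3, V4, V5}; color 2 → {V1, V2, V6, V7}. No two adjacent vertices share a color.

2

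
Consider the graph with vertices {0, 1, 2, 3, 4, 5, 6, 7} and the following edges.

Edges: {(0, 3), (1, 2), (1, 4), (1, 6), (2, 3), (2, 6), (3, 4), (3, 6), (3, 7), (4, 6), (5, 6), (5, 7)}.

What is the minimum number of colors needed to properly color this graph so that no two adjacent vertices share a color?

3

1, 4, 6 are mutually adjacent, so at least 3 colors are needed.
One proper 3-coloring: 0=a, 1=b, 2=c, 3=b, 4=c, 5=b, 6=a, 7=a. Each edge has distinct colors on its endpoints.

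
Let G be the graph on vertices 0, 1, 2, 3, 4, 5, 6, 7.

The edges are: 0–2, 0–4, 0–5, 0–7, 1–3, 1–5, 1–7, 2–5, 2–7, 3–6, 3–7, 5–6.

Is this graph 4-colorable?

The chromatic number is 3. 1, 3, 7 are pairwise adjacent, so at least 3 colors are needed.
3 colors suffice: color red → {0, 3}; color blue → {4, 5, 7}; color green → {1, 2, 6}.
Since 4 ≥ 3, a proper 4-coloring certainly exists.

Yes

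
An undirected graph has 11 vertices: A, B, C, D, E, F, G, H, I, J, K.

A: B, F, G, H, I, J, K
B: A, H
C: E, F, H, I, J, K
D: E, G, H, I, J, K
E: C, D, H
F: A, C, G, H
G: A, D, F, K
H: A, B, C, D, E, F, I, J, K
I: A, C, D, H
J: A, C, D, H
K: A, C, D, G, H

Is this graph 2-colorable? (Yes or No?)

A, F, G are mutually adjacent, so at least 3 colors are needed.
So 2 colors are not enough.

No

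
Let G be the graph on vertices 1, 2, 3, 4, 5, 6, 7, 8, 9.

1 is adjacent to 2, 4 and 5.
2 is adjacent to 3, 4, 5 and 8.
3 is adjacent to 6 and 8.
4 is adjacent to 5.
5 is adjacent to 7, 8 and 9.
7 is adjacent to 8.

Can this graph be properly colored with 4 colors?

Yes

The chromatic number is 4. 1, 2, 4, 5 form a clique, so at least 4 colors are needed.
4 colors suffice: color red → {3, 5}; color blue → {2, 6, 7, 9}; color green → {1, 8}; color yellow → {4}.
That is already a proper 4-coloring.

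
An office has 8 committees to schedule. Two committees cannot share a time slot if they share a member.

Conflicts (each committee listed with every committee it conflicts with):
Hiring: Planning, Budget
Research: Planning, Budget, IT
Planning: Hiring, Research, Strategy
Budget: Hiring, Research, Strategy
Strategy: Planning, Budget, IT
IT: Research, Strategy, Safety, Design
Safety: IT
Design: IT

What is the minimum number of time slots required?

2

Strategy and IT conflict, so at least 2 time slots are needed.
2 time slots suffice: time slot 1 → {Planning, Budget, IT}; time slot 2 → {Hiring, Research, Strategy, Safety, Design}. Every pair that conflicts lands in different time slots.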